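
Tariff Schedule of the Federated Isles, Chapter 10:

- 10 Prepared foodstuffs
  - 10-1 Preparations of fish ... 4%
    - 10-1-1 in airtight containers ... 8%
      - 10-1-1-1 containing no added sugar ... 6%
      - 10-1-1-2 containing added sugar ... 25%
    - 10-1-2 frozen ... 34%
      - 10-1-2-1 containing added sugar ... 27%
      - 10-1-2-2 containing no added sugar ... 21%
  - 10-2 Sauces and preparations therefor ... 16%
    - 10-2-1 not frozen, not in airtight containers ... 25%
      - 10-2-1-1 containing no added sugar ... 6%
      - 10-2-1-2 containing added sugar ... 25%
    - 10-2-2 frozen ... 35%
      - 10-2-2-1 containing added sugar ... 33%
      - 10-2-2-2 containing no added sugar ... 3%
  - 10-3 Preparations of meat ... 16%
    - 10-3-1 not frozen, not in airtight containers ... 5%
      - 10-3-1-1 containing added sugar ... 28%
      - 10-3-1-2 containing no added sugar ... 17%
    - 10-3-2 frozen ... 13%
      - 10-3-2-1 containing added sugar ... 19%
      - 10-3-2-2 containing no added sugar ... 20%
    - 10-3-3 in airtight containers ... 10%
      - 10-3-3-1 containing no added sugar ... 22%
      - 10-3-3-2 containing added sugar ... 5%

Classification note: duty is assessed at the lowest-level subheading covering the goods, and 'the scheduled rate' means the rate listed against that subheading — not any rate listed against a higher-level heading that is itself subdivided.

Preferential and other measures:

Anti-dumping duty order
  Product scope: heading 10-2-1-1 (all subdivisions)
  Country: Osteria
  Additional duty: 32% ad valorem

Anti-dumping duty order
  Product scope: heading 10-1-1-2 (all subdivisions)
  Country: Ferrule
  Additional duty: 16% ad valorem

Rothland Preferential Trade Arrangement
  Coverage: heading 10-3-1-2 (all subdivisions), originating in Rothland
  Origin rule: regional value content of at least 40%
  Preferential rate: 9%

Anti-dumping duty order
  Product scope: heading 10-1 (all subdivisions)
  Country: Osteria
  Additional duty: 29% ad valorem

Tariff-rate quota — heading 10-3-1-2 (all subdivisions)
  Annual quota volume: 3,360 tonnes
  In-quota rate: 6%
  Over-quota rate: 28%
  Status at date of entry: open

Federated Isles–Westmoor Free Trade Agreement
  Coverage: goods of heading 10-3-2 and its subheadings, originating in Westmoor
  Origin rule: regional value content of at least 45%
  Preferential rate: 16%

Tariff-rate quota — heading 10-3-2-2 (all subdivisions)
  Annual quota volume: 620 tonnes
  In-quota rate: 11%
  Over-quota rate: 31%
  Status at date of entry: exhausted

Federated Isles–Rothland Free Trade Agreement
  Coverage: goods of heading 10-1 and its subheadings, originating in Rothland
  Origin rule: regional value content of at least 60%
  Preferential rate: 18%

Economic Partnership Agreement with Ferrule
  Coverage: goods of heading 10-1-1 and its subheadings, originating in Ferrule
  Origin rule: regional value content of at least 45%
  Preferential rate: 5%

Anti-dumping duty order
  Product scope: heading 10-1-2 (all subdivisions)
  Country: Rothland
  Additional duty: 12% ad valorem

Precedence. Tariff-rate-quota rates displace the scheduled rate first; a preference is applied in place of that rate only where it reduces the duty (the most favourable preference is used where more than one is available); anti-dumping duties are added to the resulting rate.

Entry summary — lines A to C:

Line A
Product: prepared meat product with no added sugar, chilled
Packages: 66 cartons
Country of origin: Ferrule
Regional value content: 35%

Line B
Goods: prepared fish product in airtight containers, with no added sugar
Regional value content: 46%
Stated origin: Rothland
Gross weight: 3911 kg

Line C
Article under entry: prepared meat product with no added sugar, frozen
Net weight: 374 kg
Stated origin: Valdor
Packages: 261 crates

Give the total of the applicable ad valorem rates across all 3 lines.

43%

Line A: prepared meat product → 10-3; chilled → 10-3-1; with no added sugar → 10-3-1-2. Scheduled 17%. quota on 10-3-1-2 open → in-quota 6%; Ferrule agreement on 10-1-1: 10-3-1-2 not covered. → 6%.
Line B: prepared fish product → 10-1; in airtight containers → 10-1-1; with no added sugar → 10-1-1-1. Scheduled 6%. Rothland agreement on 10-3-1-2: 10-1-1-1 not covered; Rothland agreement on 10-1: RVC < 60%. → 6%.
Line C: prepared meat product → 10-3; frozen → 10-3-2; with no added sugar → 10-3-2-2. Scheduled 20%. quota on 10-3-2-2 exhausted → over-quota 31%. → 31%.
Sum: 6% + 6% + 31% = 43%.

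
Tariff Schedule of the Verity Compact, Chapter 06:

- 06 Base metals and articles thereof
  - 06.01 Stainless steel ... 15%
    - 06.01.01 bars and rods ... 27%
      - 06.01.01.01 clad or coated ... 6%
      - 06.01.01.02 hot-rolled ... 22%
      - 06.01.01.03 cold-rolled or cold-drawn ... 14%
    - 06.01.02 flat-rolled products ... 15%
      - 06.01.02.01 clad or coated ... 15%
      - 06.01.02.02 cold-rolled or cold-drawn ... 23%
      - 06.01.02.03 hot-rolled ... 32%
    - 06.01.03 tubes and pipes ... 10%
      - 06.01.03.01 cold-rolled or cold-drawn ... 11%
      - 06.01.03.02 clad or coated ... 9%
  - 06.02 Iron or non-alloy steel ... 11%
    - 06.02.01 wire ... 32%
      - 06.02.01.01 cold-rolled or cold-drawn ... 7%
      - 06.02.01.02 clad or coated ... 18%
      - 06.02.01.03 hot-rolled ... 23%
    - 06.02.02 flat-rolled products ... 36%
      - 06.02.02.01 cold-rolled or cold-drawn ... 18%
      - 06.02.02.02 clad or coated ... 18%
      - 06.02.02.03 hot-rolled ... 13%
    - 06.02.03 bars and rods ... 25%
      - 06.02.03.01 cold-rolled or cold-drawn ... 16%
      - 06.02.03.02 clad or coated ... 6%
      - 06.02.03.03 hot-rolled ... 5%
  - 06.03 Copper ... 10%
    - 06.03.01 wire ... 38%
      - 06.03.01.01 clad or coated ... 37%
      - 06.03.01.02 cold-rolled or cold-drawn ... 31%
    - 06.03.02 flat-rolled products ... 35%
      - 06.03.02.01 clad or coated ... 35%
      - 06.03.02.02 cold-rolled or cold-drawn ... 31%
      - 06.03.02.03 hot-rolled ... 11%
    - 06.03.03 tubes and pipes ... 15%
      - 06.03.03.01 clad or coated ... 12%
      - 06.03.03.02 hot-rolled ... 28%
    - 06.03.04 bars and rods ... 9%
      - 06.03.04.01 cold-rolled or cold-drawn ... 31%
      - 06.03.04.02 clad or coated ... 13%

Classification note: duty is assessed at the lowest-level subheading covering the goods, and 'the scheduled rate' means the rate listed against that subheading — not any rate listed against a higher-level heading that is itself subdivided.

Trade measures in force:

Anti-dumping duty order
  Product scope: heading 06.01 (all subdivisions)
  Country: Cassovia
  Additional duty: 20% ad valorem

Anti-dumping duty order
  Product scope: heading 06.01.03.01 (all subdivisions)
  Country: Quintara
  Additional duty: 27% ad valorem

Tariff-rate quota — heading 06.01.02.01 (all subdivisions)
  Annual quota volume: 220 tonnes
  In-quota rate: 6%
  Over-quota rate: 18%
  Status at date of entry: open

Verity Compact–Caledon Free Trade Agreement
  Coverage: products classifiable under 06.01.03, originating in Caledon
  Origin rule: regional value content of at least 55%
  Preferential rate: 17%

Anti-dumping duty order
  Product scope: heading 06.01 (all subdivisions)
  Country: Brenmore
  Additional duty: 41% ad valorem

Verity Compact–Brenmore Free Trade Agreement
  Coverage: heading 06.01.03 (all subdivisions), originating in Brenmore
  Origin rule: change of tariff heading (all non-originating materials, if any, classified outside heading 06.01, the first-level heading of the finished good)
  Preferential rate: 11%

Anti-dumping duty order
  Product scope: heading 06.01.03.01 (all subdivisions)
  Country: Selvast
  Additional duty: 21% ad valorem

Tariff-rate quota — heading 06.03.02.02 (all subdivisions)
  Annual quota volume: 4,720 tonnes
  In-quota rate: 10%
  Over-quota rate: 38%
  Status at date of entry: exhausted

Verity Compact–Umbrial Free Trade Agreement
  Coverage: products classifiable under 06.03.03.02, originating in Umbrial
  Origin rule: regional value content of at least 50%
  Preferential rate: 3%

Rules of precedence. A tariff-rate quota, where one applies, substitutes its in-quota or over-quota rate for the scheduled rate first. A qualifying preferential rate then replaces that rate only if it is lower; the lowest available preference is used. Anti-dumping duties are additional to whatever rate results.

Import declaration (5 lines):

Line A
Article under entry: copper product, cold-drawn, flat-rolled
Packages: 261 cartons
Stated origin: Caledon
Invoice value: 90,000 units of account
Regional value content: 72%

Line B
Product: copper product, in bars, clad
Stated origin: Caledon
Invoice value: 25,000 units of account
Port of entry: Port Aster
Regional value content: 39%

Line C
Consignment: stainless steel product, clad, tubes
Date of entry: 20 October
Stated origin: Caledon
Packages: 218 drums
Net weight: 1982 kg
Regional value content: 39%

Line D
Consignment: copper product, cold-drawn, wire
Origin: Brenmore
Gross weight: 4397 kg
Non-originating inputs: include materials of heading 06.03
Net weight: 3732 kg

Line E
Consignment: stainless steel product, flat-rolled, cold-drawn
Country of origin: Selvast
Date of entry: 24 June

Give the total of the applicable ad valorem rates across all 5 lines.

114%

Line A: copper → 06.03; flat-rolled → 06.03.02; cold-drawn → 06.03.02.02. Scheduled 31%. quota on 06.03.02.02 exhausted → over-quota 38%; Caledon agreement on 06.01.03: 06.03.02.02 not covered. → 38%.
Line B: copper → 06.03; in bars → 06.03.04; clad → 06.03.04.02. Scheduled 13%. Caledon agreement on 06.01.03: 06.03.04.02 not covered. → 13%.
Line C: stainless steel → 06.01; tubes → 06.01.03; clad → 06.01.03.02. Scheduled 9%. Caledon agreement on 06.01.03: RVC < 55%. → 9%.
Line D: copper → 06.03; wire → 06.03.01; cold-drawn → 06.03.01.02. Scheduled 31%. Brenmore agreement on 06.01.03: 06.03.01.02 not covered. → 31%.
Line E: stainless steel → 06.01; flat-rolled → 06.01.02; cold-drawn → 06.01.02.02. Scheduled 23%. No special measure applies. → 23%.
Sum: 38% + 13% + 9% + 31% + 23% = 114%.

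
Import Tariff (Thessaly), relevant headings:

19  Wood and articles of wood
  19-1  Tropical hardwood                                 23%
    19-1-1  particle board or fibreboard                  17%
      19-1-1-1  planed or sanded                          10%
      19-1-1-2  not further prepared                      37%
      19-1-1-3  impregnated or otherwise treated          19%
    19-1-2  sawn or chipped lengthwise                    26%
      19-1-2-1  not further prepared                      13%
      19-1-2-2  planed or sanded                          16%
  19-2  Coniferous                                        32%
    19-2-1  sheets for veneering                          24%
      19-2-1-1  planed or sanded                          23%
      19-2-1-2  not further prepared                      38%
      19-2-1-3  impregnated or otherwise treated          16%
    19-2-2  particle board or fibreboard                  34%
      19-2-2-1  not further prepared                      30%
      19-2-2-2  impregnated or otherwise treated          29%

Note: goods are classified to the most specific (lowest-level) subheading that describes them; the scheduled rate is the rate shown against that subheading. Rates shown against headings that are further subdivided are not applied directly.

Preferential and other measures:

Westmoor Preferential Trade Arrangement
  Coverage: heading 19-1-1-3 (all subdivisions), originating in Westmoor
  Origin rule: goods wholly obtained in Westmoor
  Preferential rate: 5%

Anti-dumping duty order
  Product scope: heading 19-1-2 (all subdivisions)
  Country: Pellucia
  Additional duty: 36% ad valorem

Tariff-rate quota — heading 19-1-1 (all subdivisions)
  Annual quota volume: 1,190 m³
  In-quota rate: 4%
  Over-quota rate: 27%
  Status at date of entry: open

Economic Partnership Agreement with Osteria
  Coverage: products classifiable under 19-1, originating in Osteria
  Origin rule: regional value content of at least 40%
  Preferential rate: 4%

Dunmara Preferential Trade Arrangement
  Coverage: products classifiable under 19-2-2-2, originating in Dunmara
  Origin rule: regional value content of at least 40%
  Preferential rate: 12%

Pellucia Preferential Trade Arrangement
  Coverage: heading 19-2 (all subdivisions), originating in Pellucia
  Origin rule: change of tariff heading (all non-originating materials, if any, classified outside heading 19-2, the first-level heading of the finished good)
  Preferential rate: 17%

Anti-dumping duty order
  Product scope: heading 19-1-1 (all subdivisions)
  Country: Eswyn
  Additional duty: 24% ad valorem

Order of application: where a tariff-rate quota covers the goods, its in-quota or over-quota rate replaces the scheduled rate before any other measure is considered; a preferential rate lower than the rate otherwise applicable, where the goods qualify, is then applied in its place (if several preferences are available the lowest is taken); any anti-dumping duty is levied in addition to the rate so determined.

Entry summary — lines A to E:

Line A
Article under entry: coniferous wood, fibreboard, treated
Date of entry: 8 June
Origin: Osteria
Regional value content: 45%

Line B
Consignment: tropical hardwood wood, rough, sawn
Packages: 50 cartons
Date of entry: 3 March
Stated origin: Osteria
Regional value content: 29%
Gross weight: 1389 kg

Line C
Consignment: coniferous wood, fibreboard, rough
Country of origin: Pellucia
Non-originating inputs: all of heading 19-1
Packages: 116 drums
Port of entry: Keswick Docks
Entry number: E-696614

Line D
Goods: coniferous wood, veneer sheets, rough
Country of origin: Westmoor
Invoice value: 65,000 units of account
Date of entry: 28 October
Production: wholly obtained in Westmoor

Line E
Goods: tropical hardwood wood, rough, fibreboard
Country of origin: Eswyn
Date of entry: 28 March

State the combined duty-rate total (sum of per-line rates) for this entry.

125%

Line A: coniferous → 19-2; fibreboard → 19-2-2; treated → 19-2-2-2. Scheduled 29%. Osteria agreement on 19-1: 19-2-2-2 not covered. → 29%.
Line B: tropical hardwood → 19-1; sawn → 19-1-2; rough → 19-1-2-1. Scheduled 13%. Osteria agreement on 19-1: RVC < 40%. → 13%.
Line C: coniferous → 19-2; fibreboard → 19-2-2; rough → 19-2-2-1. Scheduled 30%. Pellucia agreement on 19-2: CTH met → 17% available; preferential 17%. → 17%.
Line D: coniferous → 19-2; veneer sheets → 19-2-1; rough → 19-2-1-2. Scheduled 38%. Westmoor agreement on 19-1-1-3: 19-2-1-2 not covered. → 38%.
Line E: tropical hardwood → 19-1; fibreboard → 19-1-1; rough → 19-1-1-2. Scheduled 37%. quota on 19-1-1 open → in-quota 4%; anti-dumping (Eswyn, 19-1-1): +24%; total 4% + 24% = 28%. → 28%.
Sum: 29% + 13% + 17% + 38% + 28% = 125%.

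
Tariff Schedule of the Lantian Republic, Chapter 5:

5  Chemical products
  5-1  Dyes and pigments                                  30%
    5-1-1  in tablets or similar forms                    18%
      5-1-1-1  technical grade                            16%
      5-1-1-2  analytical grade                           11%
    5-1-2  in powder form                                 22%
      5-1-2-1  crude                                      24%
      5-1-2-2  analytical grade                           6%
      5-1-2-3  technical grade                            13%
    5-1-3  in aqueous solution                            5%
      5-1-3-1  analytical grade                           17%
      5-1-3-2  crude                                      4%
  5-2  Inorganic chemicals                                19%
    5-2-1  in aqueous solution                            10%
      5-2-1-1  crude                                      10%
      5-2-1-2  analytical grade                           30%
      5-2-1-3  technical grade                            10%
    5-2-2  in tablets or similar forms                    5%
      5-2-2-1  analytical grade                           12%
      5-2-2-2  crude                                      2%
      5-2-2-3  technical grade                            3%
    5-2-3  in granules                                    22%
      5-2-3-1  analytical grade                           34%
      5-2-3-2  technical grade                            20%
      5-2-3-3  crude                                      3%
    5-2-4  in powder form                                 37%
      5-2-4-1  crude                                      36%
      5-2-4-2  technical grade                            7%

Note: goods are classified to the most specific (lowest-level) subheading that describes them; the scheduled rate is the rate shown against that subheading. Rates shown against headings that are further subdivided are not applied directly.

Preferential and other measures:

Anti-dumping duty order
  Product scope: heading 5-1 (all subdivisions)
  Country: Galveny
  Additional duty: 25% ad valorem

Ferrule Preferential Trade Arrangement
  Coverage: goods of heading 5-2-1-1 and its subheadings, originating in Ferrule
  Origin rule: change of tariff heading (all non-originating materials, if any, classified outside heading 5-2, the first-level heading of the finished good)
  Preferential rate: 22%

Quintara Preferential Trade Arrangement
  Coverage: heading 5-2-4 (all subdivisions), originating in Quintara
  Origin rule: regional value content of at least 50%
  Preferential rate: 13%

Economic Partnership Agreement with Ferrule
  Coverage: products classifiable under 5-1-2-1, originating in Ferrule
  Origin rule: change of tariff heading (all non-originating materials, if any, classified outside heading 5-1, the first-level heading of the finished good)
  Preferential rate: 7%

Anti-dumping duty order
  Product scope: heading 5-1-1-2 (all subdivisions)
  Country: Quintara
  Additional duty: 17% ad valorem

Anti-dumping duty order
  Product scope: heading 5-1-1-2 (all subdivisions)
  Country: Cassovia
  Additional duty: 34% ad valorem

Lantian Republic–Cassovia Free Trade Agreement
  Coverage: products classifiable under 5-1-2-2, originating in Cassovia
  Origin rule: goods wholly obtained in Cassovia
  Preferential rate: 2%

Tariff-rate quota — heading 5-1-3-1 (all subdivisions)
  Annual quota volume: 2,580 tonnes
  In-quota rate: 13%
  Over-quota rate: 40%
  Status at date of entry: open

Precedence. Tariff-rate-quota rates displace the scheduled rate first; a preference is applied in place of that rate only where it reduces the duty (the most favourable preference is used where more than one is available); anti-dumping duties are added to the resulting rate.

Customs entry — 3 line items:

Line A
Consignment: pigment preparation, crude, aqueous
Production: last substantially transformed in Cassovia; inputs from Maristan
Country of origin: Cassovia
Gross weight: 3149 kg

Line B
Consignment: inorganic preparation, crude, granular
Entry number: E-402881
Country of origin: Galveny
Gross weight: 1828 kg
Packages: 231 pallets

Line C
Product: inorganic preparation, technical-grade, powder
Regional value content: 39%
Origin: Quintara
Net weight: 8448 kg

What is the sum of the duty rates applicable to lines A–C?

14%

Line A: pigment → 5-1; aqueous → 5-1-3; crude → 5-1-3-2. Scheduled 4%. Cassovia agreement on 5-1-2-2: 5-1-3-2 not covered. → 4%.
Line B: inorganic → 5-2; granular → 5-2-3; crude → 5-2-3-3. Scheduled 3%. No special measure applies. → 3%.
Line C: inorganic → 5-2; powder → 5-2-4; technical-grade → 5-2-4-2. Scheduled 7%. Quintara agreement on 5-2-4: RVC < 50%. → 7%.
Sum: 4% + 3% + 7% = 14%.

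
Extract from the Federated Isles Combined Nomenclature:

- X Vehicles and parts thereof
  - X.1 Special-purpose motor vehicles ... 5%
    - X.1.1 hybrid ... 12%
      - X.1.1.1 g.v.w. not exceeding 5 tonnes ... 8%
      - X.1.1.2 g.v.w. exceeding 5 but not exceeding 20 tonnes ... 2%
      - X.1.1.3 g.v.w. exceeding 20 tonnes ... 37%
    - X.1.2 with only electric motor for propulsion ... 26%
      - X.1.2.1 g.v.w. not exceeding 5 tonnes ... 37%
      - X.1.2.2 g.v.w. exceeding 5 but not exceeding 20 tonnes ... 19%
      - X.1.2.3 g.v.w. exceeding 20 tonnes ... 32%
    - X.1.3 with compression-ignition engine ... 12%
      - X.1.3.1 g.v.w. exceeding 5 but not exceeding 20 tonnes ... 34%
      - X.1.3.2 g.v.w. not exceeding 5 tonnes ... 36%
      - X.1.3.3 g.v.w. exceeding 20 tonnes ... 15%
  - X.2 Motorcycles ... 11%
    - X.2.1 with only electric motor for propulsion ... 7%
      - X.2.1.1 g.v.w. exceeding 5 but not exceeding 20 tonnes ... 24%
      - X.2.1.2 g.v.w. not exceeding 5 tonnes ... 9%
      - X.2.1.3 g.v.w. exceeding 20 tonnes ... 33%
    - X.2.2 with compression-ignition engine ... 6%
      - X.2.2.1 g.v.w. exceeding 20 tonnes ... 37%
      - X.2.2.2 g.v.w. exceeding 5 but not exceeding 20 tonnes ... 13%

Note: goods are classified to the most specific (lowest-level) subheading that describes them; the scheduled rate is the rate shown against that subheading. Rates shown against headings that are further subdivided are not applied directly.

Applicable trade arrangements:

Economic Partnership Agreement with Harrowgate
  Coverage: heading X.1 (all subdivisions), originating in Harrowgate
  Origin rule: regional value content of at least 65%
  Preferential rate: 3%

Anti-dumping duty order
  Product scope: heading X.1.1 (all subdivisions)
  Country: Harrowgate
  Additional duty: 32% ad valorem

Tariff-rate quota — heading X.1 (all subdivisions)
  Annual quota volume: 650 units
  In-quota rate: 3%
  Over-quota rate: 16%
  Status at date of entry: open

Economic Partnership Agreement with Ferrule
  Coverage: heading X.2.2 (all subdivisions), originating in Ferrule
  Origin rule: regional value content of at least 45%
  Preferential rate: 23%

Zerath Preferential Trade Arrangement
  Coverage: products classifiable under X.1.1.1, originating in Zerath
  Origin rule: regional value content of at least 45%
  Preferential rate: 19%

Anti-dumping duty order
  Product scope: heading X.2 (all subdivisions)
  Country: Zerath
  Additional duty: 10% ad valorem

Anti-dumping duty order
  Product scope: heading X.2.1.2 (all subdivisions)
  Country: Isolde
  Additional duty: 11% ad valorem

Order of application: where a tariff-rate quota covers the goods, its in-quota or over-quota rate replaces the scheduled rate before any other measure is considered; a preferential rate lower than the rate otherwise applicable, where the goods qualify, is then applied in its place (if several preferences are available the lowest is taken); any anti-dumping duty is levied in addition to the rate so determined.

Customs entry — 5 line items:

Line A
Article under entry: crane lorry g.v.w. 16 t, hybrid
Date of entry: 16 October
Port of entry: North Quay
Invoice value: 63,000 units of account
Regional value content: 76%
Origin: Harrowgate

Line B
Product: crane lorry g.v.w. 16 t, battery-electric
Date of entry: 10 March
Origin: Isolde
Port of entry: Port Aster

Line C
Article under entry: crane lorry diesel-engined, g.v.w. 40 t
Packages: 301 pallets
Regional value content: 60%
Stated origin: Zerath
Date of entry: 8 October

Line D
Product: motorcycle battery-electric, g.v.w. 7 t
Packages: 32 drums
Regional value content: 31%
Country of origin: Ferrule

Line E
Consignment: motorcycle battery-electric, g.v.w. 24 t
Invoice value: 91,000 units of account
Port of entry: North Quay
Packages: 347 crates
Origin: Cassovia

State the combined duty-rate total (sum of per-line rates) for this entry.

98%

Line A: crane lorry → X.1; hybrid → X.1.1; g.v.w. 16 t → X.1.1.2. Scheduled 2%. quota on X.1 open → in-quota 3%; Harrowgate agreement on X.1: RVC ≥ 65% → 3% available; preference 3% not lower than 3% → no reduction; anti-dumping (Harrowgate, X.1.1): +32%; total 3% + 32% = 35%. → 35%.
Line B: crane lorry → X.1; battery-electric → X.1.2; g.v.w. 16 t → X.1.2.2. Scheduled 19%. quota on X.1 open → in-quota 3%. → 3%.
Line C: crane lorry → X.1; diesel-engined → X.1.3; g.v.w. 40 t → X.1.3.3. Scheduled 15%. quota on X.1 open → in-quota 3%; Zerath agreement on X.1.1.1: X.1.3.3 not covered. → 3%.
Line D: motorcycle → X.2; battery-electric → X.2.1; g.v.w. 7 t → X.2.1.1. Scheduled 24%. Ferrule agreement on X.2.2: X.2.1.1 not covered. → 24%.
Line E: motorcycle → X.2; battery-electric → X.2.1; g.v.w. 24 t → X.2.1.3. Scheduled 33%. No special measure applies. → 33%.
Sum: 35% + 3% + 3% + 24% + 33% = 98%.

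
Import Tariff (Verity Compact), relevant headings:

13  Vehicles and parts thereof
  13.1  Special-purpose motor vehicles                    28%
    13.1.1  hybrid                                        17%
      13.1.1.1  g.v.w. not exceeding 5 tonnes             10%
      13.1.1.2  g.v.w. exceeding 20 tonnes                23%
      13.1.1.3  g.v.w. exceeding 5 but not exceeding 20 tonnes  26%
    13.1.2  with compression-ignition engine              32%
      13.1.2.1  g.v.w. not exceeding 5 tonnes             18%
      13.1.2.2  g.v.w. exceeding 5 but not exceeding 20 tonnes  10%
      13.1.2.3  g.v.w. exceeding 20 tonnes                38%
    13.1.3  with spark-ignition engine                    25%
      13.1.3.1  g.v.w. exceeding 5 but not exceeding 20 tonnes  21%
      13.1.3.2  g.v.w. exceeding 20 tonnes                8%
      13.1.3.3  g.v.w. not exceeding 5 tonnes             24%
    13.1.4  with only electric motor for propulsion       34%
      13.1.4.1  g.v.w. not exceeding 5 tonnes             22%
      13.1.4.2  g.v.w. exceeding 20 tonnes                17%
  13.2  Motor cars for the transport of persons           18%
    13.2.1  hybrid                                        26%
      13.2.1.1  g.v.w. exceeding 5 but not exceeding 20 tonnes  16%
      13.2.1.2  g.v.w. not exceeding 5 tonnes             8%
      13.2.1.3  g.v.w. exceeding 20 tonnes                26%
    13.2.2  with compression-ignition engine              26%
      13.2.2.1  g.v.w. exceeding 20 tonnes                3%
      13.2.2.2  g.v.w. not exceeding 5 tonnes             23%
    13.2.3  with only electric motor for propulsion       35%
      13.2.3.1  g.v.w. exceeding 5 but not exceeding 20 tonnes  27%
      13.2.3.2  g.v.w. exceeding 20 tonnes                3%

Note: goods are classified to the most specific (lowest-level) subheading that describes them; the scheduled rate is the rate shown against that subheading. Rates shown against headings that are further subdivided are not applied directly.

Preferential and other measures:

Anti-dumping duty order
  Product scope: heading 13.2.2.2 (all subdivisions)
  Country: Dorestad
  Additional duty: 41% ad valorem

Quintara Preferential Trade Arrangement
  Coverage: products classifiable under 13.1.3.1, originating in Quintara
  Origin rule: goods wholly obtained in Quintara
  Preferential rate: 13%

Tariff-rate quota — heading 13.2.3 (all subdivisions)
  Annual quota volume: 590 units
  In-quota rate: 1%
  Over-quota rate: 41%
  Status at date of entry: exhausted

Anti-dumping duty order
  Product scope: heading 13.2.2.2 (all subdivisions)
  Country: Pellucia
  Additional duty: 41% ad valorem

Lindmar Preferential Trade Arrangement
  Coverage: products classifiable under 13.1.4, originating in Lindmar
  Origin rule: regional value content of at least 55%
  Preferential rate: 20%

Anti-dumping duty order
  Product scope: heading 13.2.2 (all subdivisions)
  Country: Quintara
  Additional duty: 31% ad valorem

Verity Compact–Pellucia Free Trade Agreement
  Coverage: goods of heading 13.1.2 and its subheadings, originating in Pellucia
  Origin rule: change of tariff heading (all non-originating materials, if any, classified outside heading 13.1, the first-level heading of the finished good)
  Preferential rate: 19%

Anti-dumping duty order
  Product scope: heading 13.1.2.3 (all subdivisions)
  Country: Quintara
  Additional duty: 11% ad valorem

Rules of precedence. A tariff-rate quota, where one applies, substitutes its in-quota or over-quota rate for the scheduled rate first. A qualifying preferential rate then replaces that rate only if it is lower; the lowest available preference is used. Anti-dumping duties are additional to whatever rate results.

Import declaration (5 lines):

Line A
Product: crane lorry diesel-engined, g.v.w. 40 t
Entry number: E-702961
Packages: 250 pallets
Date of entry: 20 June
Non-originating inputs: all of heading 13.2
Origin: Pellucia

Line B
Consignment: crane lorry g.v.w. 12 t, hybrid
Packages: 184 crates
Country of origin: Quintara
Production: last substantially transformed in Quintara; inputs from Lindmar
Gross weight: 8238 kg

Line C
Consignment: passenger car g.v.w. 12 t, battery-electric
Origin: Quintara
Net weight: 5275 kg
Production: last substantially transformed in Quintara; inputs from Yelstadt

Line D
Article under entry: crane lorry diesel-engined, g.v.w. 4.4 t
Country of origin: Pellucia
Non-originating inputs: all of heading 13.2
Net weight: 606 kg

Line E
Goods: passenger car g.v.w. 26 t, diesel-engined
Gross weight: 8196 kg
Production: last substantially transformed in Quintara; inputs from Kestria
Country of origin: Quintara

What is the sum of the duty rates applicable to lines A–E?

Line A: crane lorry → 13.1; diesel-engined → 13.1.2; g.v.w. 40 t → 13.1.2.3. Scheduled 38%. Pellucia agreement on 13.1.2: CTH met → 19% available; preferential 19%. → 19%.
Line B: crane lorry → 13.1; hybrid → 13.1.1; g.v.w. 12 t → 13.1.1.3. Scheduled 26%. Quintara agreement on 13.1.3.1: 13.1.1.3 not covered. → 26%.
Line C: passenger car → 13.2; battery-electric → 13.2.3; g.v.w. 12 t → 13.2.3.1. Scheduled 27%. quota on 13.2.3 exhausted → over-quota 41%; Quintara agreement on 13.1.3.1: 13.2.3.1 not covered. → 41%.
Line D: crane lorry → 13.1; diesel-engined → 13.1.2; g.v.w. 4.4 t → 13.1.2.1. Scheduled 18%. Pellucia agreement on 13.1.2: CTH met → 19% available; preference 19% not lower than 18% → no reduction. → 18%.
Line E: passenger car → 13.2; diesel-engined → 13.2.2; g.v.w. 26 t → 13.2.2.1. Scheduled 3%. Quintara agreement on 13.1.3.1: 13.2.2.1 not covered; anti-dumping (Quintara, 13.2.2): +31%; total 3% + 31% = 34%. → 34%.
Sum: 19% + 26% + 41% + 18% + 34% = 138%.

138%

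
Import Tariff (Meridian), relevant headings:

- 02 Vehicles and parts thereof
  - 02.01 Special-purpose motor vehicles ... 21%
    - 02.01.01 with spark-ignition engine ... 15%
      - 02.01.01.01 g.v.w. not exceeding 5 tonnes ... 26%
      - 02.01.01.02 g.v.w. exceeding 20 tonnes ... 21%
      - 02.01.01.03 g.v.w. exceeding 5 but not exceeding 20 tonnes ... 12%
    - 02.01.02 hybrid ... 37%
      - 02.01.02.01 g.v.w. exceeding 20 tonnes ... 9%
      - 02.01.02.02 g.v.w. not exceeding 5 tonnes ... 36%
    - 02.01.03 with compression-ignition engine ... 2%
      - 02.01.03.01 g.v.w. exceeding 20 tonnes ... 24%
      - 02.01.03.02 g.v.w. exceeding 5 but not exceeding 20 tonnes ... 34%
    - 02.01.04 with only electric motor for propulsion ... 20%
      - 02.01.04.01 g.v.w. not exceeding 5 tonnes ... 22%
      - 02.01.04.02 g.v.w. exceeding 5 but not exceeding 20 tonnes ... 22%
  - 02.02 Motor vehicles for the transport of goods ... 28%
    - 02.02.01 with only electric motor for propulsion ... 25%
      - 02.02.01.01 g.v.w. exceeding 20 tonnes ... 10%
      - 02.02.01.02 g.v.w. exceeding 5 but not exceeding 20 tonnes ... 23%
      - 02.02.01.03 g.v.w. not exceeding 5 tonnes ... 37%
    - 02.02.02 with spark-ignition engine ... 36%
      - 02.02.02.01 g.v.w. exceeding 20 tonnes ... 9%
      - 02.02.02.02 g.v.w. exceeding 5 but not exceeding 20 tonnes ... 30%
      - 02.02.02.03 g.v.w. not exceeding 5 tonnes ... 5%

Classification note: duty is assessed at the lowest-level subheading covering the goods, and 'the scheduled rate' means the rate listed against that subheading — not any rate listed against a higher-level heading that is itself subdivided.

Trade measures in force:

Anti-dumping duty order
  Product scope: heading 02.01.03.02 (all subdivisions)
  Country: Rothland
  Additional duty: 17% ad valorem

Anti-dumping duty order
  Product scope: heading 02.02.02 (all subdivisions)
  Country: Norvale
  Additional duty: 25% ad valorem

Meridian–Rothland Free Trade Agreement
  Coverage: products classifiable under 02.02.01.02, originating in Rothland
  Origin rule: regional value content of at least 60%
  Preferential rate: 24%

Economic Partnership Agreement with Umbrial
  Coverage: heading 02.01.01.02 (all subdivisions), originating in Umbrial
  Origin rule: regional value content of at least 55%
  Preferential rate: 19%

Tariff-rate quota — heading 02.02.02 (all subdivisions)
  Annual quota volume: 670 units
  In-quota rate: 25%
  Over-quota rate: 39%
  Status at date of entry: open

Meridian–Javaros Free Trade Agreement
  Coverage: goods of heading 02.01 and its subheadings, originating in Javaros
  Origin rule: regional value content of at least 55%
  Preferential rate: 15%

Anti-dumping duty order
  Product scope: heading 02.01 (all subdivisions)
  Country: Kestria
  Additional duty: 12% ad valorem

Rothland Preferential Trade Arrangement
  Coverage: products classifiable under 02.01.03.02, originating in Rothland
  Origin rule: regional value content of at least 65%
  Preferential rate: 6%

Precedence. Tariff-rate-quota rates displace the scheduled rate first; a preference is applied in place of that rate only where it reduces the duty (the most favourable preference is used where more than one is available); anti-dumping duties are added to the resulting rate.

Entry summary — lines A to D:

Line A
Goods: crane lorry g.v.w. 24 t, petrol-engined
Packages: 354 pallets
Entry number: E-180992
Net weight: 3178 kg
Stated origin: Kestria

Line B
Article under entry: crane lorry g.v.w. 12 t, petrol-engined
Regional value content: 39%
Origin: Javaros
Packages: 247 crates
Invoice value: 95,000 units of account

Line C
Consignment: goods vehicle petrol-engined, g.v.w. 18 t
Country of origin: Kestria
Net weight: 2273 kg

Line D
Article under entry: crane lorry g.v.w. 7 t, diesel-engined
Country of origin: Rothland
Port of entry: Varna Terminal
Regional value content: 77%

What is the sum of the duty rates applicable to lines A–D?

Line A: crane lorry → 02.01; petrol-engined → 02.01.01; g.v.w. 24 t → 02.01.01.02. Scheduled 21%. anti-dumping (Kestria, 02.01): +12%; total 21% + 12% = 33%. → 33%.
Line B: crane lorry → 02.01; petrol-engined → 02.01.01; g.v.w. 12 t → 02.01.01.03. Scheduled 12%. Javaros agreement on 02.01: RVC < 55%. → 12%.
Line C: goods vehicle → 02.02; petrol-engined → 02.02.02; g.v.w. 18 t → 02.02.02.02. Scheduled 30%. quota on 02.02.02 open → in-quota 25%. → 25%.
Line D: crane lorry → 02.01; diesel-engined → 02.01.03; g.v.w. 7 t → 02.01.03.02. Scheduled 34%. Rothland agreement on 02.02.01.02: 02.01.03.02 not covered; Rothland agreement on 02.01.03.02: RVC ≥ 65% → 6% available; preferential 6%; anti-dumping (Rothland, 02.01.03.02): +17%; total 6% + 17% = 23%. → 23%.
Sum: 33% + 12% + 25% + 23% = 93%.

93%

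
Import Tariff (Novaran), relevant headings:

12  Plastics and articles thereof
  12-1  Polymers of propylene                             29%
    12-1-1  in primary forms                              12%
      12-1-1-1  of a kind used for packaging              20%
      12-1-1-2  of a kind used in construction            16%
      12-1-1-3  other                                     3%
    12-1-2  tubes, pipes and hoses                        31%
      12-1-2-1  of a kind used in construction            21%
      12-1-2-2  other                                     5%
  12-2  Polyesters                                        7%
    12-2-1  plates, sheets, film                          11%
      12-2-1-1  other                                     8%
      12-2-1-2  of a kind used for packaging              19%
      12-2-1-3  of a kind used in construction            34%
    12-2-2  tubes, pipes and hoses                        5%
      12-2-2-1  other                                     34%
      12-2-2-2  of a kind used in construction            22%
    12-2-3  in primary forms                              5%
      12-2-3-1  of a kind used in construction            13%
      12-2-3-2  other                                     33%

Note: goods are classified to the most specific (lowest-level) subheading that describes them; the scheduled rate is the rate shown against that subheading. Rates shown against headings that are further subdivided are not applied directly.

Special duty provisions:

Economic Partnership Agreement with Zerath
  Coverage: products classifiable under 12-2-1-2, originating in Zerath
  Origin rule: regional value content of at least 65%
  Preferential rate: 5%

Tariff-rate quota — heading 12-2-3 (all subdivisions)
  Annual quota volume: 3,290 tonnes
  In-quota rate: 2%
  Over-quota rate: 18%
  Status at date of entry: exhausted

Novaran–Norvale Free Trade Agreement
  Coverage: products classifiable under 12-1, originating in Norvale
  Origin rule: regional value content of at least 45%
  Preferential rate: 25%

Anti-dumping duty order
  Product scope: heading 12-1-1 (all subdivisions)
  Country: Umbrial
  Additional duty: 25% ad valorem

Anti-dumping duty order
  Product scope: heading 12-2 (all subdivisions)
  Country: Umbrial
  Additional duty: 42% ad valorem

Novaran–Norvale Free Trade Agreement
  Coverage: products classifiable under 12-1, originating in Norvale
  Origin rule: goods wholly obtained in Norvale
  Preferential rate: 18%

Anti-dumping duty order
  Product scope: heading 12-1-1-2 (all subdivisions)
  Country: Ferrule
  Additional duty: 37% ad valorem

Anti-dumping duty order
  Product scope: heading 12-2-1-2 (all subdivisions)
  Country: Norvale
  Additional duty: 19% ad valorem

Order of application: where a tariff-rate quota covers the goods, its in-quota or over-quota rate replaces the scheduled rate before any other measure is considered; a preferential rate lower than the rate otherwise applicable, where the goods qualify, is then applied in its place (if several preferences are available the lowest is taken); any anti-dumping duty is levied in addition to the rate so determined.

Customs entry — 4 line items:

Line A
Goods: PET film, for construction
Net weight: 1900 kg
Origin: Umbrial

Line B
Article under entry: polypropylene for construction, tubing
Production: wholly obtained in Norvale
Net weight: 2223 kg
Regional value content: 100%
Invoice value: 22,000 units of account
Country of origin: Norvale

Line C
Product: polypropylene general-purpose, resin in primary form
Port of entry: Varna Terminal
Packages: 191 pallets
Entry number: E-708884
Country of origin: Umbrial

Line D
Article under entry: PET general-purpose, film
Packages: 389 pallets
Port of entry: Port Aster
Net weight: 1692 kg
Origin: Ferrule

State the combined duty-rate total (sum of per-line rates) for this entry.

130%

Line A: PET → 12-2; film → 12-2-1; for construction → 12-2-1-3. Scheduled 34%. anti-dumping (Umbrial, 12-2): +42%; total 34% + 42% = 76%. → 76%.
Line B: polypropylene → 12-1; tubing → 12-1-2; for construction → 12-1-2-1. Scheduled 21%. Norvale agreement on 12-1: RVC ≥ 45% → 25% available; Norvale agreement on 12-1: wholly obtained → 18% available; preferential 18%. → 18%.
Line C: polypropylene → 12-1; resin in primary form → 12-1-1; general-purpose → 12-1-1-3. Scheduled 3%. anti-dumping (Umbrial, 12-1-1): +25%; total 3% + 25% = 28%. → 28%.
Line D: PET → 12-2; film → 12-2-1; general-purpose → 12-2-1-1. Scheduled 8%. No special measure applies. → 8%.
Sum: 76% + 18% + 28% + 8% = 130%.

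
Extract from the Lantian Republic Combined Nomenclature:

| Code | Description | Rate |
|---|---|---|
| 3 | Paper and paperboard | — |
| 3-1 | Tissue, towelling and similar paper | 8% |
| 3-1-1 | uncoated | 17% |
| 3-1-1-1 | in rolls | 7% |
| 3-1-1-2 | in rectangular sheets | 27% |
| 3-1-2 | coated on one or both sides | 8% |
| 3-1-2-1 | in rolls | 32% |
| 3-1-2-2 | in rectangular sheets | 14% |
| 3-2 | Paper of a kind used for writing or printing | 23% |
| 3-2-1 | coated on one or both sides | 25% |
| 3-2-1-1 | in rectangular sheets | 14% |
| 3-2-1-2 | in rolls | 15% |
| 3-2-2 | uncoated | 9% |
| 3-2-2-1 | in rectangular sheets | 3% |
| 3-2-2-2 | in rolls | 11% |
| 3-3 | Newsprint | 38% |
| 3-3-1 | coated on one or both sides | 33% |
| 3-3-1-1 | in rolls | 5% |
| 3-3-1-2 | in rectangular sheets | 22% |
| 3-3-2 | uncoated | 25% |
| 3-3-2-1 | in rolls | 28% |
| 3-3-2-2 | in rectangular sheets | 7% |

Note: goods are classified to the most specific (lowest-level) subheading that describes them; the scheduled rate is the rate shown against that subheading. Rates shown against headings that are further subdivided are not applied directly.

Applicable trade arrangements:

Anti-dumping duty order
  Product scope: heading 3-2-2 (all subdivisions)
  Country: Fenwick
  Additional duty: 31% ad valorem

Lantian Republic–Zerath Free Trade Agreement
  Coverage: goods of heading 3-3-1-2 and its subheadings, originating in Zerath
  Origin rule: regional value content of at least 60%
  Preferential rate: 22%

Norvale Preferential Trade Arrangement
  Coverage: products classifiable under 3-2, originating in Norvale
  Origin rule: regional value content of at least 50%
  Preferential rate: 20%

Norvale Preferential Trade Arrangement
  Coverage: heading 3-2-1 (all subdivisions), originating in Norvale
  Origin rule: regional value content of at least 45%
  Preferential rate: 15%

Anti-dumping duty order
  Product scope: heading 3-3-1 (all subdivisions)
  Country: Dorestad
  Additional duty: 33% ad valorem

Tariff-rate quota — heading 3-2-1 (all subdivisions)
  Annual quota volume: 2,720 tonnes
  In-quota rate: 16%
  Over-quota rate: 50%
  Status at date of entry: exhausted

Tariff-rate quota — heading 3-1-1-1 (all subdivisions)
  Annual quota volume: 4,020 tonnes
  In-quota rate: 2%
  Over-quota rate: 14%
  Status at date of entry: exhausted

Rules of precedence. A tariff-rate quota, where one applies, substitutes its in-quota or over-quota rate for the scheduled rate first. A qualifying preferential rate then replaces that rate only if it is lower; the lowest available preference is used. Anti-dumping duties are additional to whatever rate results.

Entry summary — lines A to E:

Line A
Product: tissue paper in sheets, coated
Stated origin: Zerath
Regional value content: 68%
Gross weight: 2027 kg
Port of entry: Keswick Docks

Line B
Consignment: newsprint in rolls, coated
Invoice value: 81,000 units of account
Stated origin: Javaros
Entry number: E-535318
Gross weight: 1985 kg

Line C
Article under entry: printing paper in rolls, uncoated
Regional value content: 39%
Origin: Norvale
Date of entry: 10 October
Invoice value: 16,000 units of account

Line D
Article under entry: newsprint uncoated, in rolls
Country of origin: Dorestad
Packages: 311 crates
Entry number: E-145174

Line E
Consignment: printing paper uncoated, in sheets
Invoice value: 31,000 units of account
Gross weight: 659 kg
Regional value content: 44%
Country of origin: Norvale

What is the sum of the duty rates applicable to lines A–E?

61%

Line A: tissue paper → 3-1; coated → 3-1-2; in sheets → 3-1-2-2. Scheduled 14%. Zerath agreement on 3-3-1-2: 3-1-2-2 not covered. → 14%.
Line B: newsprint → 3-3; coated → 3-3-1; in rolls → 3-3-1-1. Scheduled 5%. No special measure applies. → 5%.
Line C: printing paper → 3-2; uncoated → 3-2-2; in rolls → 3-2-2-2. Scheduled 11%. Norvale agreement on 3-2: RVC < 50%; Norvale agreement on 3-2-1: 3-2-2-2 not covered. → 11%.
Line D: newsprint → 3-3; uncoated → 3-3-2; in rolls → 3-3-2-1. Scheduled 28%. No special measure applies. → 28%.
Line E: printing paper → 3-2; uncoated → 3-2-2; in sheets → 3-2-2-1. Scheduled 3%. Norvale agreement on 3-2: RVC < 50%; Norvale agreement on 3-2-1: 3-2-2-1 not covered. → 3%.
Sum: 14% + 5% + 11% + 28% + 3% = 61%.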